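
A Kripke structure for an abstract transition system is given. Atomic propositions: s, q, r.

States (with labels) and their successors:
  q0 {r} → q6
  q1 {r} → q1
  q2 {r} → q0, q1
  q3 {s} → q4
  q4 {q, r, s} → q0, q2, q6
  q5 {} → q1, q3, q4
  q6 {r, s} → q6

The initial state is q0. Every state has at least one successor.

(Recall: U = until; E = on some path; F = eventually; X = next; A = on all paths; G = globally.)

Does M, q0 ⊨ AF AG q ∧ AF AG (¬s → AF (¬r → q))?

No

States satisfying AG q: ∅.
States satisfying AF AG q: ∅.
States satisfying AG (¬s → AF (¬r → q)): {q0, q1, q2, q3, q4, q5, q6}.
States satisfying AF AG (¬s → AF (¬r → q)): {q0, q1, q2, q3, q4, q5, q6}.
States satisfying AF AG q ∧ AF AG (¬s → AF (¬r → q)): ∅.
q0 ∉ Sat(AF AG q ∧ AF AG (¬s → AF (¬r → q))).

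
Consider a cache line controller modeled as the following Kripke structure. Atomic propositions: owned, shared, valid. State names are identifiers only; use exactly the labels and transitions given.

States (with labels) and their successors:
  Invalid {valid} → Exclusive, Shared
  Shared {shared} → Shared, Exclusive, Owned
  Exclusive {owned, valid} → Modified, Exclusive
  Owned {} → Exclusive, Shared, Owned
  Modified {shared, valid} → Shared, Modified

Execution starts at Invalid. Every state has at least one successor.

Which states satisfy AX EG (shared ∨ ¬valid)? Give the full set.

{Modified}

States satisfying EG (shared ∨ ¬valid): {Shared, Owned, Modified}.
States satisfying AX EG (shared ∨ ¬valid): {Modified}.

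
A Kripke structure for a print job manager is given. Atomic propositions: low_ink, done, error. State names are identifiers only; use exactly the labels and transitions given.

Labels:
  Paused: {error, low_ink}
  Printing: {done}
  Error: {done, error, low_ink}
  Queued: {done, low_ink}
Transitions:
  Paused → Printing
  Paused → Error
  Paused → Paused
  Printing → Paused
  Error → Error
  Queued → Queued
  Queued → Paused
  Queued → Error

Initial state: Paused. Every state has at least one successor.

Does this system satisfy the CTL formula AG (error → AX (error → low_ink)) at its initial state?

Holds

States satisfying error → AX (error → low_ink): {Paused, Printing, Error, Queued}.
States satisfying AG (error → AX (error → low_ink)): {Paused, Printing, Error, Queued}.
Every state reachable from Paused satisfies error → AX (error → low_ink).
Paused ∈ Sat(AG (error → AX (error → low_ink))).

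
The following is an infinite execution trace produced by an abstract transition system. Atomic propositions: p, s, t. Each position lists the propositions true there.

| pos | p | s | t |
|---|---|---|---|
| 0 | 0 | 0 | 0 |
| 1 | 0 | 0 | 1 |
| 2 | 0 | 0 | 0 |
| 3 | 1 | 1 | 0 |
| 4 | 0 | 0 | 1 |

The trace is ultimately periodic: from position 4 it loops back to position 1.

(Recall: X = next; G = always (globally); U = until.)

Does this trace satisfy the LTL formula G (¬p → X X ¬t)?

¬p → X X ¬t must hold at every position from 0 onward. It fails at position 2, so G (¬p → X X ¬t) is false.
Positions where ¬p holds: 0, 1, 2, 4.
Check X X ¬t at each: 0→ok, 1→ok, 2→fails, 4→ok.

Violated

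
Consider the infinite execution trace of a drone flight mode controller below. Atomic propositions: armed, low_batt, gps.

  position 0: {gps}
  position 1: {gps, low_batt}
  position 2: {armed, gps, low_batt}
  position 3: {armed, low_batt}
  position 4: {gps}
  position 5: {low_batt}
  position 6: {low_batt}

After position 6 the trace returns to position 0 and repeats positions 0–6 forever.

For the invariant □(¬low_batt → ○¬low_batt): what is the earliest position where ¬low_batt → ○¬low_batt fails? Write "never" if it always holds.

0

At position 0 the labels are {gps} and the next position 1 has {gps, low_batt}, so ¬low_batt → ○¬low_batt is false there. This is the first violation.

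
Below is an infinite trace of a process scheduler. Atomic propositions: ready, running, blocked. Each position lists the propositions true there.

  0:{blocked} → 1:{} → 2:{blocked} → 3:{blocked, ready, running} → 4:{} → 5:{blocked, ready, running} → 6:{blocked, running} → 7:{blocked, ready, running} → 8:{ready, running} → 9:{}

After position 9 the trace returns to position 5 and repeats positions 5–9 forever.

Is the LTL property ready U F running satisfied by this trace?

Walking from position 0: F running first holds at position 0, and ready holds at every earlier position along the way, so ready U F running holds.

Satisfied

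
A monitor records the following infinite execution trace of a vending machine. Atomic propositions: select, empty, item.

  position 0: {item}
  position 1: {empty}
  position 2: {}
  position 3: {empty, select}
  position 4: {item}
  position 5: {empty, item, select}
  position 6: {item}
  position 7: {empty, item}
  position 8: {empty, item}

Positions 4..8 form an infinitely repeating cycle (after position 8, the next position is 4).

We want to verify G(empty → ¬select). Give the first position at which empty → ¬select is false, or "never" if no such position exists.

Check empty → ¬select at each position in order: 0 ✓, 1 ✓, 2 ✓.
At position 3 the labels are {empty, select}, so empty → ¬select is false there. This is the first violation.

3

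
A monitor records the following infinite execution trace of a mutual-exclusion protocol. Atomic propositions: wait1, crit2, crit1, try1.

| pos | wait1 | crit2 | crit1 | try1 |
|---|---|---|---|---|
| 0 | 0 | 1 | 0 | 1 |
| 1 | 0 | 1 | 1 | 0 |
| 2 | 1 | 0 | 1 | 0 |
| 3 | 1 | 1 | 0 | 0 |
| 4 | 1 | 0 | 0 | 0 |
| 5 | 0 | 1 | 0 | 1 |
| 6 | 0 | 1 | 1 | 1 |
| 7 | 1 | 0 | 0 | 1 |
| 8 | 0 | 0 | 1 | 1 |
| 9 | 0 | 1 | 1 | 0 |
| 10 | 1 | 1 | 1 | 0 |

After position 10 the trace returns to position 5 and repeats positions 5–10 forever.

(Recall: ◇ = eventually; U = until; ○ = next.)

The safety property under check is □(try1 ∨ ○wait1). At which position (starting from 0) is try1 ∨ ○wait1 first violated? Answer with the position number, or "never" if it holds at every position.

Check try1 ∨ ○wait1 at each position in order: 0 ✓, 1 ✓, 2 ✓, 3 ✓.
At position 4 the labels are {wait1} and the next position 5 has {crit2, try1}, so try1 ∨ ○wait1 is false there. This is the first violation.

4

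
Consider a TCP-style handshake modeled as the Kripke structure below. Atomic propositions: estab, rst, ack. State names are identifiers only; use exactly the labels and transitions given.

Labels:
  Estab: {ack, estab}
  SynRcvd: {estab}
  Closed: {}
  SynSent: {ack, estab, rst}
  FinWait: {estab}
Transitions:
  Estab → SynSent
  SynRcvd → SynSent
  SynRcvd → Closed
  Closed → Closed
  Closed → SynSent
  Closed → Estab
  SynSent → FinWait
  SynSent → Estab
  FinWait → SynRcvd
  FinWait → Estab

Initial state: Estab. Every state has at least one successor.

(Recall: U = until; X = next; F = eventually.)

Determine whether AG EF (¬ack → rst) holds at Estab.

States satisfying EF (¬ack → rst): {Estab, SynRcvd, Closed, SynSent, FinWait}.
States satisfying AG EF (¬ack → rst): {Estab, SynRcvd, Closed, SynSent, FinWait}.
Every state reachable from Estab satisfies EF (¬ack → rst).
Estab ∈ Sat(AG EF (¬ack → rst)).

Yes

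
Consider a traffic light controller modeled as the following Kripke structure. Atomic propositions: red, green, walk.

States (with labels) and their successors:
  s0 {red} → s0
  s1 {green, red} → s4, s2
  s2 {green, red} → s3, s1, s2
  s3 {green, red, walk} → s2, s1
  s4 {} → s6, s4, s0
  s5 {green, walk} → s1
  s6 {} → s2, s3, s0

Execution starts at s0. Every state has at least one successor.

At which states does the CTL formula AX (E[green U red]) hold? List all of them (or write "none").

{s0, s2, s3, s5, s6}

States satisfying E[green U red]: {s0, s1, s2, s3, s5}.
States satisfying AX (E[green U red]): {s0, s2, s3, s5, s6}.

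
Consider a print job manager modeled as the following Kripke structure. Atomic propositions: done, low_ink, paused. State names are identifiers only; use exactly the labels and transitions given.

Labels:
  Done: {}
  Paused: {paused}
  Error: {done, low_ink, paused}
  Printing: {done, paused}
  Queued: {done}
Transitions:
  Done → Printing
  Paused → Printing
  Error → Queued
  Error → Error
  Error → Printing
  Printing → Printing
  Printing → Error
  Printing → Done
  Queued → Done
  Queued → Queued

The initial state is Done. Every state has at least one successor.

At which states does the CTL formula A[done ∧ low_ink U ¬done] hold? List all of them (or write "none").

States satisfying done ∧ low_ink: {Error}.
States satisfying ¬done: {Done, Paused}.
States satisfying A[done ∧ low_ink U ¬done]: {Done, Paused}.

{Done, Paused}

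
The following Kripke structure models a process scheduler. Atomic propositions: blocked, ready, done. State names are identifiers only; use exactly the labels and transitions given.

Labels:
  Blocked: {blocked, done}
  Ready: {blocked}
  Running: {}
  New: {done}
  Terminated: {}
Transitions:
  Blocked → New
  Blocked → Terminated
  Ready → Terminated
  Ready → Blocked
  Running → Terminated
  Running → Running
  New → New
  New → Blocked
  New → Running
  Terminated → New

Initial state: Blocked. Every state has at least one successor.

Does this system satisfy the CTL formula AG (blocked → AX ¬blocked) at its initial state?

Satisfied

States satisfying blocked → AX ¬blocked: {Blocked, Running, New, Terminated}.
States satisfying AG (blocked → AX ¬blocked): {Blocked, Running, New, Terminated}.
Every state reachable from Blocked satisfies blocked → AX ¬blocked.
Blocked ∈ Sat(AG (blocked → AX ¬blocked)).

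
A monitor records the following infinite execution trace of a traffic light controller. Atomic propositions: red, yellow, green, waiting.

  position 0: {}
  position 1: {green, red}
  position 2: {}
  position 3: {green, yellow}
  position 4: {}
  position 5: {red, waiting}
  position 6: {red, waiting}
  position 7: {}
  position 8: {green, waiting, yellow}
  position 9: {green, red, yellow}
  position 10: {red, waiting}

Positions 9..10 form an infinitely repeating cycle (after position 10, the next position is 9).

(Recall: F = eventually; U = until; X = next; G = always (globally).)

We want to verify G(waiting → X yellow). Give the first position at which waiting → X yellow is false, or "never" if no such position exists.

5

Check waiting → X yellow at each position in order: 0 ✓, 1 ✓, 2 ✓, 3 ✓, 4 ✓.
At position 5 the labels are {red, waiting} and the next position 6 has {red, waiting}, so waiting → X yellow is false there. This is the first violation.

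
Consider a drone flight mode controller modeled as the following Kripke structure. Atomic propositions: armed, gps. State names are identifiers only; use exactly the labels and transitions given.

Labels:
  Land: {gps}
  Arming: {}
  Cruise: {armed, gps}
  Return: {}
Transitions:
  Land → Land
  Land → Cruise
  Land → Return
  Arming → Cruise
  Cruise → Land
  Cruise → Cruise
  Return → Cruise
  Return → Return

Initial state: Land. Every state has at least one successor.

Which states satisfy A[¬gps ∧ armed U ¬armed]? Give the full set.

{Land, Arming, Return}

States satisfying ¬gps ∧ armed: ∅.
States satisfying ¬armed: {Land, Arming, Return}.
States satisfying A[¬gps ∧ armed U ¬armed]: {Land, Arming, Return}.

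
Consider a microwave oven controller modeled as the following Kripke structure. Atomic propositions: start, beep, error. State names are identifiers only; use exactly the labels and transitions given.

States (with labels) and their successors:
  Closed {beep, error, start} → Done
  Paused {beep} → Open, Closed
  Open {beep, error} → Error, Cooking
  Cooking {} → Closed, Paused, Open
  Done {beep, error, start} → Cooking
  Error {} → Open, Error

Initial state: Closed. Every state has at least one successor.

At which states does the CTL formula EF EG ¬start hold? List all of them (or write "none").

{Closed, Paused, Open, Cooking, Done, Error}

States satisfying EG ¬start: {Paused, Open, Cooking, Error}.
States satisfying EF EG ¬start: {Closed, Paused, Open, Cooking, Done, Error}.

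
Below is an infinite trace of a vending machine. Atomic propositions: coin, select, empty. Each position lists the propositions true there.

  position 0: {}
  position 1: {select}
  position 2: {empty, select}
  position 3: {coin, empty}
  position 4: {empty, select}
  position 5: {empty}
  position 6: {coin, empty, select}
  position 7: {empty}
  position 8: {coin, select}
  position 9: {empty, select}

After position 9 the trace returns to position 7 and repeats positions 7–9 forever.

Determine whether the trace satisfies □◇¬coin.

Holds

◇¬coin holds at every position 0..9, and those are all positions ever visited, so □◇¬coin holds.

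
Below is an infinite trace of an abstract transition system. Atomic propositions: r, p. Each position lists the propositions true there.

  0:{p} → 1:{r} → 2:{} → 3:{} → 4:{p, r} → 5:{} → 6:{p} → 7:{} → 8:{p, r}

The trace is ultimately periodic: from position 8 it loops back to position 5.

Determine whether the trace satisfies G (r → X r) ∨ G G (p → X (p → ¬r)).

r → X r must hold at every position from 0 onward. It fails at position 1, so G (r → X r) is false.
Positions where r holds: 1, 4, 8.
Check X r at each: 1→fails, 4→fails, 8→fails.
G (p → X (p → ¬r)) holds at every position 0..8, and those are all positions ever visited, so G G (p → X (p → ¬r)) holds.
At position 0: G (r → X r) is false; G G (p → X (p → ¬r)) is true; so G (r → X r) ∨ G G (p → X (p → ¬r)) is true.

Yes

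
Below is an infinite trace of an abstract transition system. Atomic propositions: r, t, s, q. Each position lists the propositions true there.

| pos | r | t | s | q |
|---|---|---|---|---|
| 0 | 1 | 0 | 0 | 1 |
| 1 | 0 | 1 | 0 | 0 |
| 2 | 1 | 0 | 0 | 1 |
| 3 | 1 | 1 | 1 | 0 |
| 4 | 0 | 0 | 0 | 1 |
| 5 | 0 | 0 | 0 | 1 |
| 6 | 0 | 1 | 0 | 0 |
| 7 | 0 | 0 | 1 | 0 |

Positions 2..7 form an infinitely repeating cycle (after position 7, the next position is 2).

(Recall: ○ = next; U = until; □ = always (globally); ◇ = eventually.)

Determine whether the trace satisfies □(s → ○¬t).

Satisfied

s → ○¬t holds at every position 0..7, and those are all positions ever visited, so □(s → ○¬t) holds.
Positions where s holds: 3, 7.
Check ○¬t at each: 3→ok, 7→ok.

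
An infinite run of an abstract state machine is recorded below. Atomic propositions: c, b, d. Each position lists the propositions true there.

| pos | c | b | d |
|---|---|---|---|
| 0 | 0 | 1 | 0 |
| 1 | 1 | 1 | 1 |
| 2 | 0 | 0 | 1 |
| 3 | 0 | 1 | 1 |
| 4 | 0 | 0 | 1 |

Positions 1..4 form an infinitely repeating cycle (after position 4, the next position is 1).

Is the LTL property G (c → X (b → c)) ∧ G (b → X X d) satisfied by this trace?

Holds

c → X (b → c) holds at every position 0..4, and those are all positions ever visited, so G (c → X (b → c)) holds.
Positions where c holds: 1.
Check X (b → c) at each: 1→ok.
b → X X d holds at every position 0..4, and those are all positions ever visited, so G (b → X X d) holds.
Positions where b holds: 0, 1, 3.
Check X X d at each: 0→ok, 1→ok, 3→ok.
At position 0: G (c → X (b → c)) is true; G (b → X X d) is true; so G (c → X (b → c)) ∧ G (b → X X d) is true.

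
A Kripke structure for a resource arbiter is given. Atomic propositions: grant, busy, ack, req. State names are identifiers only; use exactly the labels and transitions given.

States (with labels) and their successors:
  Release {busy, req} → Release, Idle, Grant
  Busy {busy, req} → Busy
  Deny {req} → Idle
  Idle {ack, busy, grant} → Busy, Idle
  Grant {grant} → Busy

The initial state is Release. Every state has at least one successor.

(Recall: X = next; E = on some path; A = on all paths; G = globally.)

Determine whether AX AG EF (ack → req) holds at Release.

States satisfying AG EF (ack → req): {Release, Busy, Deny, Idle, Grant}.
States satisfying AX AG EF (ack → req): {Release, Busy, Deny, Idle, Grant}.
Release ∈ Sat(AX AG EF (ack → req)).

Yes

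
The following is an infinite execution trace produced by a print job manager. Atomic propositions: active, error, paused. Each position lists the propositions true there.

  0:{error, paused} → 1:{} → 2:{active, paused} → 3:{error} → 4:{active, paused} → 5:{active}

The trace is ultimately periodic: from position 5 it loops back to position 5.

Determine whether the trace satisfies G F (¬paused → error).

F (¬paused → error) must hold at every position from 0 onward. It fails at position 5, so G F (¬paused → error) is false.

Violated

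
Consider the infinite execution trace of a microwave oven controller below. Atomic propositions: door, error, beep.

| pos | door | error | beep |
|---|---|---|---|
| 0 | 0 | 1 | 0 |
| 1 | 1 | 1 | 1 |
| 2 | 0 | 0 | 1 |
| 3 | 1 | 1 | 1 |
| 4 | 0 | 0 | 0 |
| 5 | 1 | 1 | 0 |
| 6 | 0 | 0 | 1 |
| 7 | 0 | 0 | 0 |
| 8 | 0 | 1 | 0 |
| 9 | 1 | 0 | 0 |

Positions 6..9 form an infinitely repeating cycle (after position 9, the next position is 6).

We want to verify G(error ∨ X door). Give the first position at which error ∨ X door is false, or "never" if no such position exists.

6

Check error ∨ X door at each position in order: 0 ✓, 1 ✓, 2 ✓, 3 ✓, 4 ✓, 5 ✓.
At position 6 the labels are {beep} and the next position 7 has {}, so error ∨ X door is false there. This is the first violation.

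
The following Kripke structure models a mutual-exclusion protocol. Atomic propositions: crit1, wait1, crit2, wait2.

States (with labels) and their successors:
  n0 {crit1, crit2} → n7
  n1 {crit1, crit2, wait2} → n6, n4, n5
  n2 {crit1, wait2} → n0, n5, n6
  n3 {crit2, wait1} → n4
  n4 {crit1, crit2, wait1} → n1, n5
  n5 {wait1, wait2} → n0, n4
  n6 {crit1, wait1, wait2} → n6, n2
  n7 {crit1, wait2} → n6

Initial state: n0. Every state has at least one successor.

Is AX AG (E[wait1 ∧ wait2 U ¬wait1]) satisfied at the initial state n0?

States satisfying AG (E[wait1 ∧ wait2 U ¬wait1]): ∅.
States satisfying AX AG (E[wait1 ∧ wait2 U ¬wait1]): ∅.
n0 ∉ Sat(AX AG (E[wait1 ∧ wait2 U ¬wait1])).

Violated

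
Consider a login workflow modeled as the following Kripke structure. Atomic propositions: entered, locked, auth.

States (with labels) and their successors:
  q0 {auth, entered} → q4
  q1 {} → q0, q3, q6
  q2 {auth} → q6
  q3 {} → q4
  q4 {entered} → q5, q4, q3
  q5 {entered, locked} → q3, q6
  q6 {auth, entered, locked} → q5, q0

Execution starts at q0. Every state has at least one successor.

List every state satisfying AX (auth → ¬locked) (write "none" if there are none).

{q0, q3, q4, q6}

States satisfying auth → ¬locked: {q0, q1, q2, q3, q4, q5}.
States satisfying AX (auth → ¬locked): {q0, q3, q4, q6}.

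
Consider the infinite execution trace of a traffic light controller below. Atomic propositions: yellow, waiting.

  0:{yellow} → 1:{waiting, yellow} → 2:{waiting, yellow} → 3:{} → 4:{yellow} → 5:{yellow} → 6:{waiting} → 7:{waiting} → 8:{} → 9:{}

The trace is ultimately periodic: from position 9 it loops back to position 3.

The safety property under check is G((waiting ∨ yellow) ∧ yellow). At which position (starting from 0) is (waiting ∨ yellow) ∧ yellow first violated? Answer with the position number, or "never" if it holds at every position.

3

Check (waiting ∨ yellow) ∧ yellow at each position in order: 0 ✓, 1 ✓, 2 ✓.
At position 3 the labels are {}, so (waiting ∨ yellow) ∧ yellow is false there. This is the first violation.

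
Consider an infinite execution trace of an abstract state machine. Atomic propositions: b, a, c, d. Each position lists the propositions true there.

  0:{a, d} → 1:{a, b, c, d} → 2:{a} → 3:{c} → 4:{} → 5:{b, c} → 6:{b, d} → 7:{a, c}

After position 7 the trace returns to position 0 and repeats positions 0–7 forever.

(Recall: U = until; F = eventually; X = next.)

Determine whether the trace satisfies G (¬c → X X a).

Does not hold

¬c → X X a must hold at every position from 0 onward. It fails at position 2, so G (¬c → X X a) is false.
Positions where ¬c holds: 0, 2, 4, 6.
Check X X a at each: 0→ok, 2→fails, 4→fails, 6→ok.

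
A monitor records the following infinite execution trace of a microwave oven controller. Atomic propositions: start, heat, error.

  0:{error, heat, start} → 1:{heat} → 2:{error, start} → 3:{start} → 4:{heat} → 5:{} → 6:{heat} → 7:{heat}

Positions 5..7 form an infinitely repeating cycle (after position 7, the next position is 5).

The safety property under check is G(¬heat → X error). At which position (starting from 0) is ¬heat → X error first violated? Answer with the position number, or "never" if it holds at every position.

2

Check ¬heat → X error at each position in order: 0 ✓, 1 ✓.
At position 2 the labels are {error, start} and the next position 3 has {start}, so ¬heat → X error is false there. This is the first violation.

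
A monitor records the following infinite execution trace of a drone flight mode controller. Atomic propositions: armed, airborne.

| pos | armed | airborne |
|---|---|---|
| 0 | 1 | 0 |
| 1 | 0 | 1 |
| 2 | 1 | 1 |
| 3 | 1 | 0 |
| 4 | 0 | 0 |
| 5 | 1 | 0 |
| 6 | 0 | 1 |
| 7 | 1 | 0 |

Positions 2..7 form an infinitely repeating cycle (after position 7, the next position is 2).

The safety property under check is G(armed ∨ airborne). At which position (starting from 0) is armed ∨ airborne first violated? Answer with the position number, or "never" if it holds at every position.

Check armed ∨ airborne at each position in order: 0 ✓, 1 ✓, 2 ✓, 3 ✓.
At position 4 the labels are {}, so armed ∨ airborne is false there. This is the first violation.

4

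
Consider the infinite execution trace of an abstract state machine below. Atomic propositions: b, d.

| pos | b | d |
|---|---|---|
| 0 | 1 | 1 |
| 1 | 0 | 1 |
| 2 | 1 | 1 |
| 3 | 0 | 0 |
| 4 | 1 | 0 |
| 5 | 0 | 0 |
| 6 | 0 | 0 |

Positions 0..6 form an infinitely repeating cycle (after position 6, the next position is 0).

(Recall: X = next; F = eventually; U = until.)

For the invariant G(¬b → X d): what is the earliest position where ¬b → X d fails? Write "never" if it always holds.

3

Check ¬b → X d at each position in order: 0 ✓, 1 ✓, 2 ✓.
At position 3 the labels are {} and the next position 4 has {b}, so ¬b → X d is false there. This is the first violation.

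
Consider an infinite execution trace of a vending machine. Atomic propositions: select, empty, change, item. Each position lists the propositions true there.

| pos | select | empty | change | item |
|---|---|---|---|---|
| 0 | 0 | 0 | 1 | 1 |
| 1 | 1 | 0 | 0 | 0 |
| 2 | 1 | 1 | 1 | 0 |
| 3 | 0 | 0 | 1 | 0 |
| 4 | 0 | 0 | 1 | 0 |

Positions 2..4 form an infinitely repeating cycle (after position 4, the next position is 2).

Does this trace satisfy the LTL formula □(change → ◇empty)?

change → ◇empty holds at every position 0..4, and those are all positions ever visited, so □(change → ◇empty) holds.
Positions where change holds: 0, 2, 3, 4.
Check ◇empty at each: 0→ok, 2→ok, 3→ok, 4→ok.

Satisfied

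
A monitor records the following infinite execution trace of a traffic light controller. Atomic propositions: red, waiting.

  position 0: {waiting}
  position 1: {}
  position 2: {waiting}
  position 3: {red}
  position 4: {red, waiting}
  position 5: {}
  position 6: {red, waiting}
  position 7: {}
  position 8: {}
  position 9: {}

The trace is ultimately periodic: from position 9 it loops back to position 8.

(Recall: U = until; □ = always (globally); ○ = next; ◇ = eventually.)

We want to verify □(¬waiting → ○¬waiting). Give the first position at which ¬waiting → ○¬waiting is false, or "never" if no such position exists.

1

Check ¬waiting → ○¬waiting at each position in order: 0 ✓.
At position 1 the labels are {} and the next position 2 has {waiting}, so ¬waiting → ○¬waiting is false there. This is the first violation.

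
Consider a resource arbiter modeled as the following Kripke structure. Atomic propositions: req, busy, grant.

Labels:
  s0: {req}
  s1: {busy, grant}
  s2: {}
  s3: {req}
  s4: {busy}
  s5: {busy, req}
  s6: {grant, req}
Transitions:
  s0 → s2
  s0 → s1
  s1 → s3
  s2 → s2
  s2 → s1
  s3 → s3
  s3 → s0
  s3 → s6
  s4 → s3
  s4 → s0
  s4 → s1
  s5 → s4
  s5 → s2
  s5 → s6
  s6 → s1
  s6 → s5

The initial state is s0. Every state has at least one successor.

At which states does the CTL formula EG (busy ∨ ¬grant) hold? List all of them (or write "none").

States satisfying busy ∨ ¬grant: {s0, s1, s2, s3, s4, s5}.
States satisfying EG (busy ∨ ¬grant): {s0, s1, s2, s3, s4, s5}.

{s0, s1, s2, s3, s4, s5}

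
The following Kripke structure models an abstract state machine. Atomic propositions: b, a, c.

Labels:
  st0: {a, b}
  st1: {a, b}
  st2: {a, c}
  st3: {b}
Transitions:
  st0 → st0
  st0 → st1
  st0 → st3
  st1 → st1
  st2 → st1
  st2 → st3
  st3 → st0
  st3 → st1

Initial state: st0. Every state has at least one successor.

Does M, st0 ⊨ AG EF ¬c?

States satisfying EF ¬c: {st0, st1, st2, st3}.
States satisfying AG EF ¬c: {st0, st1, st2, st3}.
Every state reachable from st0 satisfies EF ¬c.
st0 ∈ Sat(AG EF ¬c).

Holds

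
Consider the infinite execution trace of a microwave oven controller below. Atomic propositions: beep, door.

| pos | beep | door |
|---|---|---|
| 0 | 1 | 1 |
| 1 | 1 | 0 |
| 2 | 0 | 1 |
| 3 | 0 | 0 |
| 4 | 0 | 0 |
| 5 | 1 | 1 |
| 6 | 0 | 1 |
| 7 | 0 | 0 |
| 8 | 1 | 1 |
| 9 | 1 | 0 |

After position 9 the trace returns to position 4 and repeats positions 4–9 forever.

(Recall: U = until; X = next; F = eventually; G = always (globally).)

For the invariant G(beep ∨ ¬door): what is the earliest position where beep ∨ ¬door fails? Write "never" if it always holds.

Check beep ∨ ¬door at each position in order: 0 ✓, 1 ✓.
At position 2 the labels are {door}, so beep ∨ ¬door is false there. This is the first violation.

2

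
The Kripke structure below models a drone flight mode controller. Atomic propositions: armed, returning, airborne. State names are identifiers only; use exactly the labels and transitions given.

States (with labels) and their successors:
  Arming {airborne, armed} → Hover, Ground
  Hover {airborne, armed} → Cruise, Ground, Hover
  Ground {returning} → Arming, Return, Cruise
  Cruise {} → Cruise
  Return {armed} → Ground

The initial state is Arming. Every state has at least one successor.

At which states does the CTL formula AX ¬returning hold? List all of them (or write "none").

{Ground, Cruise}

States satisfying ¬returning: {Arming, Hover, Cruise, Return}.
States satisfying AX ¬returning: {Ground, Cruise}.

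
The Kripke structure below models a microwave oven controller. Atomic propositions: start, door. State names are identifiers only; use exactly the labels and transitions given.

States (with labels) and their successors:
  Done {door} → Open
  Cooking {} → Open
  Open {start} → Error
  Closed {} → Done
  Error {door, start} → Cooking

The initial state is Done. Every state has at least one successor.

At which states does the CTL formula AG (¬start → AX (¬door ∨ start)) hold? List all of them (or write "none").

{Done, Cooking, Open, Error}

States satisfying ¬start → AX (¬door ∨ start): {Done, Cooking, Open, Error}.
States satisfying AG (¬start → AX (¬door ∨ start)): {Done, Cooking, Open, Error}.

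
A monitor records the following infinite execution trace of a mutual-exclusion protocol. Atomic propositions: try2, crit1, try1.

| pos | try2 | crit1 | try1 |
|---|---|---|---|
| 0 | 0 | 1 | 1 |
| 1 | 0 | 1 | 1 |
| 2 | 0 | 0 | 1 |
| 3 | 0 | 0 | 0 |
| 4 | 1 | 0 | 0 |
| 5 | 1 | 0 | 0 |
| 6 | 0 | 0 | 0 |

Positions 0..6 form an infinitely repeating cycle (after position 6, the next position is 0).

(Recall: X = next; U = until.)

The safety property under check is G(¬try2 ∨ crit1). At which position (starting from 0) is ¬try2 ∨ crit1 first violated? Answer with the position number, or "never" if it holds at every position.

4

Check ¬try2 ∨ crit1 at each position in order: 0 ✓, 1 ✓, 2 ✓, 3 ✓.
At position 4 the labels are {try2}, so ¬try2 ∨ crit1 is false there. This is the first violation.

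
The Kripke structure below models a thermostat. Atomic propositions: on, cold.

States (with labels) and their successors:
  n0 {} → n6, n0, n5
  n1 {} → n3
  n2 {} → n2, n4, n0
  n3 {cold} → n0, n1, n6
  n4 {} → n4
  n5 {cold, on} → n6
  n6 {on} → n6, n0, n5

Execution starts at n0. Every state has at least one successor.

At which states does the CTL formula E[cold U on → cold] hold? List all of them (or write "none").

States satisfying cold: {n3, n5}.
States satisfying on → cold: {n0, n1, n2, n3, n4, n5}.
States satisfying E[cold U on → cold]: {n0, n1, n2, n3, n4, n5}.

{n0, n1, n2, n3, n4, n5}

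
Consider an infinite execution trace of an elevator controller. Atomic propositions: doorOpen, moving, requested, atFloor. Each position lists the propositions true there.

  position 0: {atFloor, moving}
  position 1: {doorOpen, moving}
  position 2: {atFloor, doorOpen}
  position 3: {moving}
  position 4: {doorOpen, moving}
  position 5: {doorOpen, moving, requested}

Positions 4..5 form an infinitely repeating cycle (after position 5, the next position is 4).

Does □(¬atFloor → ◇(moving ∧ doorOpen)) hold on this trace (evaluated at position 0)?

¬atFloor → ◇(moving ∧ doorOpen) holds at every position 0..5, and those are all positions ever visited, so □(¬atFloor → ◇(moving ∧ doorOpen)) holds.
Positions where ¬atFloor holds: 1, 3, 4, 5.
Check ◇(moving ∧ doorOpen) at each: 1→ok, 3→ok, 4→ok, 5→ok.

Yes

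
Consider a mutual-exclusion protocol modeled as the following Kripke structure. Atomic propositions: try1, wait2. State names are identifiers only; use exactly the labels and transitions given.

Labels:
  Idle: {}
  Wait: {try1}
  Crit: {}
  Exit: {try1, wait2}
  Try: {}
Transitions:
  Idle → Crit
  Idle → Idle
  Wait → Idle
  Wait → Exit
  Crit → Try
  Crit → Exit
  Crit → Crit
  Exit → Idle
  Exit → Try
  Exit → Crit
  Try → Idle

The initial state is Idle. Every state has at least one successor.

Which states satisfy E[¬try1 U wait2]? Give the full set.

States satisfying ¬try1: {Idle, Crit, Try}.
States satisfying wait2: {Exit}.
States satisfying E[¬try1 U wait2]: {Idle, Crit, Exit, Try}.

{Idle, Crit, Exit, Try}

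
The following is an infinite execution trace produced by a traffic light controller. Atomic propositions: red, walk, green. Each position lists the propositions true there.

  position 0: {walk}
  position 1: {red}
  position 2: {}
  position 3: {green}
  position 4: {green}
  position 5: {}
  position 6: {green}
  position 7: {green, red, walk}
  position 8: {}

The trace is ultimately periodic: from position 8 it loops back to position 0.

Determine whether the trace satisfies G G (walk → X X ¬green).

G (walk → X X ¬green) holds at every position 0..8, and those are all positions ever visited, so G G (walk → X X ¬green) holds.

Satisfied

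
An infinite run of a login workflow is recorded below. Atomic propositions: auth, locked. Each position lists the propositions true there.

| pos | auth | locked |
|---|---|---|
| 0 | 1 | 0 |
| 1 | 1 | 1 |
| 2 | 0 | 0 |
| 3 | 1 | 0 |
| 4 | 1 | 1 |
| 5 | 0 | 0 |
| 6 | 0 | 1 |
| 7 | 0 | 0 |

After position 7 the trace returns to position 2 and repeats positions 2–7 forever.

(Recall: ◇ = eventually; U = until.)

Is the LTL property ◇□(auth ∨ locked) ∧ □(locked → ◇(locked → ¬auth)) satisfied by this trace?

Does not hold

□(auth ∨ locked) is false at every position 0..7, so it never becomes true and ◇□(auth ∨ locked) fails.
locked → ◇(locked → ¬auth) holds at every position 0..7, and those are all positions ever visited, so □(locked → ◇(locked → ¬auth)) holds.
Positions where locked holds: 1, 4, 6.
Check ◇(locked → ¬auth) at each: 1→ok, 4→ok, 6→ok.
At position 0: ◇□(auth ∨ locked) is false; □(locked → ◇(locked → ¬auth)) is true; so ◇□(auth ∨ locked) ∧ □(locked → ◇(locked → ¬auth)) is false.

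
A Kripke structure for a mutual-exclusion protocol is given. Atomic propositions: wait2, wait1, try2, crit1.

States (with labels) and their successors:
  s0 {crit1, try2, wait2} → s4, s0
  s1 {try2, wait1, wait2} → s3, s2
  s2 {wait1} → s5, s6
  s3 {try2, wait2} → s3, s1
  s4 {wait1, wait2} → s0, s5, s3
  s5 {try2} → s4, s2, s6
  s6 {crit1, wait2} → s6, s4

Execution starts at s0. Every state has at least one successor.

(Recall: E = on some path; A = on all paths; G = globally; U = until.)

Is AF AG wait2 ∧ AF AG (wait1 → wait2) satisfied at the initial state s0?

States satisfying AG wait2: ∅.
States satisfying AF AG wait2: ∅.
States satisfying AG (wait1 → wait2): ∅.
States satisfying AF AG (wait1 → wait2): ∅.
States satisfying AF AG wait2 ∧ AF AG (wait1 → wait2): ∅.
s0 ∉ Sat(AF AG wait2 ∧ AF AG (wait1 → wait2)).

No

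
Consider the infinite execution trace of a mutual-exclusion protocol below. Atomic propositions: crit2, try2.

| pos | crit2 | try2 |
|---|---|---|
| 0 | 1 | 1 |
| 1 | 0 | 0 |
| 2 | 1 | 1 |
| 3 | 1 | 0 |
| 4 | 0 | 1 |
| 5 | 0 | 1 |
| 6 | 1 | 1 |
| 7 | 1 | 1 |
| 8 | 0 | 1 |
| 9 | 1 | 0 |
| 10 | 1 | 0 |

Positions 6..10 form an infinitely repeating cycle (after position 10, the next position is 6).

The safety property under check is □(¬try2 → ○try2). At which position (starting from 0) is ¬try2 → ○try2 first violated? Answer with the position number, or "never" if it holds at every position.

9

Check ¬try2 → ○try2 at each position in order: 0 ✓, 1 ✓, 2 ✓, 3 ✓, 4 ✓, 5 ✓, 6 ✓, 7 ✓, 8 ✓.
At position 9 the labels are {crit2} and the next position 10 has {crit2}, so ¬try2 → ○try2 is false there. This is the first violation.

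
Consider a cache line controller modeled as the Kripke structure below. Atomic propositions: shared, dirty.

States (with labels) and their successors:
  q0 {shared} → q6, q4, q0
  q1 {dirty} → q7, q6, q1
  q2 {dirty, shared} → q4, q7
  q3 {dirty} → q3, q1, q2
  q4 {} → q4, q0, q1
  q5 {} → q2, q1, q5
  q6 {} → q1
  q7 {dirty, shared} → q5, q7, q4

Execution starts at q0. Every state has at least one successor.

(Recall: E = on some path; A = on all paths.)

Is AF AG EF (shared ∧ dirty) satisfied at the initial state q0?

Yes

States satisfying AG EF (shared ∧ dirty): {q0, q1, q2, q3, q4, q5, q6, q7}.
States satisfying AF AG EF (shared ∧ dirty): {q0, q1, q2, q3, q4, q5, q6, q7}.
q0 ∈ Sat(AF AG EF (shared ∧ dirty)).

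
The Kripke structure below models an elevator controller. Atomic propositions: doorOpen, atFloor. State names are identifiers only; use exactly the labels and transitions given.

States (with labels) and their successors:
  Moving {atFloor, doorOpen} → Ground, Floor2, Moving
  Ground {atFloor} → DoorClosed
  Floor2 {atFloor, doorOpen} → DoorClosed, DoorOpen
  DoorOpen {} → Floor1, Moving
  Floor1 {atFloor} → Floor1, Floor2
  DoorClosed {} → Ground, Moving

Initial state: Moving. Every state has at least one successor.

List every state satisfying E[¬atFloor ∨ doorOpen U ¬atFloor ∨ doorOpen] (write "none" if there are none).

{Moving, Floor2, DoorOpen, DoorClosed}

States satisfying ¬atFloor ∨ doorOpen: {Moving, Floor2, DoorOpen, DoorClosed}.
States satisfying E[¬atFloor ∨ doorOpen U ¬atFloor ∨ doorOpen]: {Moving, Floor2, DoorOpen, DoorClosed}.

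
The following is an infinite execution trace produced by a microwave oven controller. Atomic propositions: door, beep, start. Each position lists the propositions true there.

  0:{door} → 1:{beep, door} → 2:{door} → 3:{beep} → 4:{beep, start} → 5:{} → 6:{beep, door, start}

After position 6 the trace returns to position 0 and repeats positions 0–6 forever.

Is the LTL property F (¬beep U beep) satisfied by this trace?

Satisfied

¬beep U beep holds at position 0, which is reachable from 0, so F (¬beep U beep) holds.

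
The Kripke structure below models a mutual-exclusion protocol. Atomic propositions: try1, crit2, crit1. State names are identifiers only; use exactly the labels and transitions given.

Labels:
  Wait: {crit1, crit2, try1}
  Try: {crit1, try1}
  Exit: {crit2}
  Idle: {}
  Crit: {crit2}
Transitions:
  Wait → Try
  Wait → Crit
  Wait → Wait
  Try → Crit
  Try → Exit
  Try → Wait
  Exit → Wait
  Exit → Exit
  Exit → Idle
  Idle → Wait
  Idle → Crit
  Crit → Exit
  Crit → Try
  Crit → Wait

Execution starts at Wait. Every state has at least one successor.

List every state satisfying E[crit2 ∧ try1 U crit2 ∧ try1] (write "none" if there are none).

{Wait}

States satisfying crit2 ∧ try1: {Wait}.
States satisfying E[crit2 ∧ try1 U crit2 ∧ try1]: {Wait}.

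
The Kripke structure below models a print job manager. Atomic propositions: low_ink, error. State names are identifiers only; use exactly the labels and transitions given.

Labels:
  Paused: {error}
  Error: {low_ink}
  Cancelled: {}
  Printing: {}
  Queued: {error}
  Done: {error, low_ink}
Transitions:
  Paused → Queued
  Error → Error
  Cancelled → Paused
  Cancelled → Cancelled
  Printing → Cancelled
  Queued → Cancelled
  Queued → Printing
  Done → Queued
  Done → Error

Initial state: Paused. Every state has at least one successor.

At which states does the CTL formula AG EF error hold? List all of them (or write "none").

{Paused, Cancelled, Printing, Queued}

States satisfying EF error: {Paused, Cancelled, Printing, Queued, Done}.
States satisfying AG EF error: {Paused, Cancelled, Printing, Queued}.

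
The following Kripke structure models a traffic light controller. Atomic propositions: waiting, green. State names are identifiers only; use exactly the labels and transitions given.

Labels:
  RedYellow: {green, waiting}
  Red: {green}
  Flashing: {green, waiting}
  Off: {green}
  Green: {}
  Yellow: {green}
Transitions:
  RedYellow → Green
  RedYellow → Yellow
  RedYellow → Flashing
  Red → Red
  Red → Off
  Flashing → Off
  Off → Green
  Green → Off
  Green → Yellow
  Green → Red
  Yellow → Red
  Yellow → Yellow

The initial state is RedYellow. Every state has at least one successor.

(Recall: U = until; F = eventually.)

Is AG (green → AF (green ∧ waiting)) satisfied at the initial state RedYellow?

States satisfying green → AF (green ∧ waiting): {RedYellow, Flashing, Green}.
States satisfying AG (green → AF (green ∧ waiting)): ∅.
Off is reachable from RedYellow and violates green → AF (green ∧ waiting), so AG fails at RedYellow.
RedYellow ∉ Sat(AG (green → AF (green ∧ waiting))).

Does not hold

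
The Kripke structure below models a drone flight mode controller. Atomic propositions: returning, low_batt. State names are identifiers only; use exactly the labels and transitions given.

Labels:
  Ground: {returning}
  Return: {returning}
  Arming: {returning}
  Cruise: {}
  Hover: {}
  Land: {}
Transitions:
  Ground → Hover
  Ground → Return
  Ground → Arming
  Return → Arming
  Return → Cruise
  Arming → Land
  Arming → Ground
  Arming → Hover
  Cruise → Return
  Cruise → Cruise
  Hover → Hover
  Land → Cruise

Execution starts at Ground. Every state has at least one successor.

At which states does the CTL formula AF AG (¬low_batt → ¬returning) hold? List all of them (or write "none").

{Hover}

States satisfying AG (¬low_batt → ¬returning): {Hover}.
States satisfying AF AG (¬low_batt → ¬returning): {Hover}.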